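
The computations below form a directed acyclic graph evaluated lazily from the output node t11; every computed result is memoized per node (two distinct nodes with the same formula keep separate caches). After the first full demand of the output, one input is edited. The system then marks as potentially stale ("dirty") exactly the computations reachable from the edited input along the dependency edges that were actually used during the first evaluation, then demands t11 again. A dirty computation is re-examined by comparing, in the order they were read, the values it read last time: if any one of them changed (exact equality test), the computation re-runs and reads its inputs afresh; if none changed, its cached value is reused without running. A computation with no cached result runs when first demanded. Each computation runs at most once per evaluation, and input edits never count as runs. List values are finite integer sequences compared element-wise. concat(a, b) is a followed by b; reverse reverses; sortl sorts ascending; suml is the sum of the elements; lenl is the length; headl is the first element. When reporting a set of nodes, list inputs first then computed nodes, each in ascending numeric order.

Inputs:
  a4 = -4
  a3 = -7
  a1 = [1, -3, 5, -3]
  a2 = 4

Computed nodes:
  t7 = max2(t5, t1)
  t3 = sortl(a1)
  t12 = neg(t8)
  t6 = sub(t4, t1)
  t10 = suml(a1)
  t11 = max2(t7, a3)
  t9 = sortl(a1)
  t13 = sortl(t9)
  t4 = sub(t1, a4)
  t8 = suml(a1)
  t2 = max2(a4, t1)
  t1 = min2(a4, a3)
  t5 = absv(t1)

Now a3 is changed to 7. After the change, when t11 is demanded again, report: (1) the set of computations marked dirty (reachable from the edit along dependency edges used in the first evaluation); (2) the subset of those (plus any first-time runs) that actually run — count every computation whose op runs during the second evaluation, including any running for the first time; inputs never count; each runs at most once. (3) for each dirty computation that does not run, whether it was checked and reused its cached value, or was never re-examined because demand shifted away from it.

First demand of the output computes:
  t1 = min2(-4, -7) = -7
  t5 = absv(-7) = 7
  t7 = max2(7, -7) = 7
  t11 = max2(7, -7) = 7

After the edit, cleaning proceeds:
  t1: a read changed (a3 -7->7) — executes, giving -4.
  t5: a read changed (t1 -7->-4) — executes, giving 4.
  t7: a read changed (t5 7->4; t1 -7->-4) — executes, giving 4.
  t11: a read changed (t7 7->4; a3 -7->7) — executes, giving 7 — identical to its old value.

The edit dirties: t1, t5, t7, t11.
4 computations run: t1, t5, t7, t11.
No dirty computation escaped a run.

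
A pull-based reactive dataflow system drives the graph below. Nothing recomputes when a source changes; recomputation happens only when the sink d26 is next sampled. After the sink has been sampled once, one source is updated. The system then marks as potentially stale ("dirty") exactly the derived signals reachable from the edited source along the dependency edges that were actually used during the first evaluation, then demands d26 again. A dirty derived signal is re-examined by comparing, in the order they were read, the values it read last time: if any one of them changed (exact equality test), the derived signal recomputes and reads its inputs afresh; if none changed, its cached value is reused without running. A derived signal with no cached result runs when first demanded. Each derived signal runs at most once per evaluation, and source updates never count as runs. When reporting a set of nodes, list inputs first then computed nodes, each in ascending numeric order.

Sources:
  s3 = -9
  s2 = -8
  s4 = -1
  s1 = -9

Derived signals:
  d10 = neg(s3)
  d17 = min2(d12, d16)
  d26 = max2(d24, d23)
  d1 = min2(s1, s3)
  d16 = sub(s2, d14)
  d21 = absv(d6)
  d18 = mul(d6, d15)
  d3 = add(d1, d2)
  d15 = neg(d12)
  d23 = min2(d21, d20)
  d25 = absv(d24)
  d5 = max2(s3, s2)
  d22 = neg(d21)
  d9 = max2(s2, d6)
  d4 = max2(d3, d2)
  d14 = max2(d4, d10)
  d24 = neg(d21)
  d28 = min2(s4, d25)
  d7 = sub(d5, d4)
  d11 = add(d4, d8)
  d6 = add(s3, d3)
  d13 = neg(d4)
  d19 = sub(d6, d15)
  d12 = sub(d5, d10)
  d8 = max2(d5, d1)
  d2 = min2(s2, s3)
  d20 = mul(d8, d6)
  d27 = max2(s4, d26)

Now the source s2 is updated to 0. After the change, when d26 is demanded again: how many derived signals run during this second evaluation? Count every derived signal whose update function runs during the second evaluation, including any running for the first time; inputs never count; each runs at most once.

Derived signals that run: d2, d5, d8, d20, d23, d26 — 6 in total.
Key observation: the cutoff stops propagation at d3 — its inputs' values are unchanged, so it reuses its cache.

First evaluation (everything demanded from the output):
  d1 = min2(-9, -9) = -9
  d2 = min2(-8, -9) = -9
  d3 = add(-9, -9) = -18
  d5 = max2(-9, -8) = -8
  d6 = add(-9, -18) = -27
  d8 = max2(-8, -9) = -8
  d20 = mul(-8, -27) = 216
  d21 = absv(-27) = 27
  d23 = min2(27, 216) = 27
  d24 = neg(27) = -27
  d26 = max2(-27, 27) = 27

Propagation after the edit:
  d2: runs — s2 -8->0; result -9 (same value as before).
  d3: checked — values it read are unchanged (d1 unchanged, d2 unchanged); reused cached -18 without running.
  d5: runs — s2 -8->0; result 0.
  d6: checked — values it read are unchanged (s3 unchanged, d3 unchanged); reused cached -27 without running.
  d8: runs — d5 -8->0; result 0.
  d20: runs — d8 -8->0; result 0.
  d21: checked — values it read are unchanged (d6 unchanged); reused cached 27 without running.
  d23: runs — d20 216->0; result 0.
  d24: checked — values it read are unchanged (d21 unchanged); reused cached -27 without running.
  d26: runs — d23 27->0; result 0.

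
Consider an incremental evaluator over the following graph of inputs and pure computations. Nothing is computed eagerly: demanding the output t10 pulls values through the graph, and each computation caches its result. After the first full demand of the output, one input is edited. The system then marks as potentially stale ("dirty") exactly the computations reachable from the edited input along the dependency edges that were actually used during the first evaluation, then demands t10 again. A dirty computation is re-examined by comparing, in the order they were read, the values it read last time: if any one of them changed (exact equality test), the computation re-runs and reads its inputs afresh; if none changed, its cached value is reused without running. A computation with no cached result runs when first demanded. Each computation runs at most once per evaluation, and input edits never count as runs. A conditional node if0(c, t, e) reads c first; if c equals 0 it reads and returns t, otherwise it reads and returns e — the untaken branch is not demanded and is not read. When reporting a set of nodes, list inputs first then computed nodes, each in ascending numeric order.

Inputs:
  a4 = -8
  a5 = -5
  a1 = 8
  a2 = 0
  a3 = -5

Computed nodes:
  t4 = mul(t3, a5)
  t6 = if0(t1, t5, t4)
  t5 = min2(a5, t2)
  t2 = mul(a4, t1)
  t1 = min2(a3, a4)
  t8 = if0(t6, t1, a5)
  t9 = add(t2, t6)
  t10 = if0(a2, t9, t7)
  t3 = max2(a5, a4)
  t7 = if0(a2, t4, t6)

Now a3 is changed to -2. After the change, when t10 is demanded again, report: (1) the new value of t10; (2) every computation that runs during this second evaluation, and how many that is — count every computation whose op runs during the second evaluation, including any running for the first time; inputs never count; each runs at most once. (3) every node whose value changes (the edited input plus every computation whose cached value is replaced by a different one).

t10 now evaluates to 89.
Run set: t1 (1 run).
Changed values: a3.
The important point: t1 recomputes to an identical value, and the output ends up unchanged.

Initial pass — values computed on the first demand:
  t1 = min2(-5, -8) = -8
  t2 = mul(-8, -8) = 64
  t3 = max2(-5, -8) = -5
  t4 = mul(-5, -5) = 25
  t6 = if0(t1=-8 -> else branch t4) = 25
  t9 = add(64, 25) = 89
  t10 = if0(a2=0 -> then branch t9) = 89

Second demand — change propagation:
  t1: re-runs because a3 -5->-2; new result -8 (unchanged).
  t2: re-examined; everything it read last time is the same (a4 unchanged, t1 unchanged) — cache 64 kept, no run.
  t6: re-examined; everything it read last time is the same (t1 unchanged, t4 unchanged) — cache 25 kept, no run.
  t9: re-examined; everything it read last time is the same (t2 unchanged, t6 unchanged) — cache 89 kept, no run.
  t10: re-examined; everything it read last time is the same (a2 unchanged, t9 unchanged) — cache 89 kept, no run.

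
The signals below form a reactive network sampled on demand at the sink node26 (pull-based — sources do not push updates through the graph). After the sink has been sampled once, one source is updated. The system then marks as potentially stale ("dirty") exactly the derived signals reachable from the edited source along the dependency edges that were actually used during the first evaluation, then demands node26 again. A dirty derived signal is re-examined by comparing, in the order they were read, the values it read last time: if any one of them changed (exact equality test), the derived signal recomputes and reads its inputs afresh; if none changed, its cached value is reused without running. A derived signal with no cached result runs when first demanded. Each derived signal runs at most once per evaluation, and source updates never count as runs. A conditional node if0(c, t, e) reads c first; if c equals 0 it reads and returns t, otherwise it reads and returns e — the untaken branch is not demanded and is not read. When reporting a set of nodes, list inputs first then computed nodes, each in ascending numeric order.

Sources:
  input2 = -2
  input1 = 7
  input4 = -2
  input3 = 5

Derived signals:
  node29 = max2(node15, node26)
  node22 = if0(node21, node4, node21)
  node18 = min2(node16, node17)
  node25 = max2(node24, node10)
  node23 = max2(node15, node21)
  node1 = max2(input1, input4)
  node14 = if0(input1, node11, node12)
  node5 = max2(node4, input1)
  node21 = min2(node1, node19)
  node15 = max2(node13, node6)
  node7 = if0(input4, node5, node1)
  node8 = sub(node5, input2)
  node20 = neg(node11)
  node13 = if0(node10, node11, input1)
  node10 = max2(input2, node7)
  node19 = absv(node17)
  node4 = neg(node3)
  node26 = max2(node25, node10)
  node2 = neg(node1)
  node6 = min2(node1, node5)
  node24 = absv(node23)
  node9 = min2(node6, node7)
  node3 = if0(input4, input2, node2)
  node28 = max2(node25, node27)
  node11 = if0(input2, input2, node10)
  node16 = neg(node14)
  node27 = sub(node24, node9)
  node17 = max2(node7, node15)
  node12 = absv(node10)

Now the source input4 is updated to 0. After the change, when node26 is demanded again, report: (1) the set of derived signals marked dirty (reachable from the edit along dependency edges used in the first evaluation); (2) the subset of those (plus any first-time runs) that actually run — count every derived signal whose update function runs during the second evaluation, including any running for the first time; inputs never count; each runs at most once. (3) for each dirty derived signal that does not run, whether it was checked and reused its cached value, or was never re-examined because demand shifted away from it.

Dirty set: node1, node2, node3, node4, node5, node6, node7, node10, node13, node15, node17, node19, node21, node23, node24, node25, node26.
Run set: node1, node3, node4, node5, node7 (5 run).
Re-examined without running (cache reused): node6, node10, node13, node15, node17, node19, node21, node23, node24, node25, node26.
Left stale — demand moved off them: node2.
The important point: the flipped condition redirects demand; node2 is left stale, never re-checked.

Initial pass — values computed on the first demand:
  node1 = max2(7, -2) = 7
  node2 = neg(7) = -7
  node3 = if0(input4=-2 -> else branch node2) = -7
  node4 = neg(-7) = 7
  node5 = max2(7, 7) = 7
  node6 = min2(7, 7) = 7
  node7 = if0(input4=-2 -> else branch node1) = 7
  node10 = max2(-2, 7) = 7
  node13 = if0(node10=7 -> else branch input1) = 7
  node15 = max2(7, 7) = 7
  node17 = max2(7, 7) = 7
  node19 = absv(7) = 7
  node21 = min2(7, 7) = 7
  node23 = max2(7, 7) = 7
  node24 = absv(7) = 7
  node25 = max2(7, 7) = 7
  node26 = max2(7, 7) = 7

Second demand — change propagation:
  node1: re-runs because input4 -2->0; new result 7 (unchanged).
  node2: dirty yet unreached — the second evaluation never asks for it.
  node3: re-runs because input4 -2->0; new result -2.
  node4: re-runs because node3 -7->-2; new result 2.
  node5: re-runs because node4 7->2; new result 7 (unchanged).
  node6: re-examined; everything it read last time is the same (node1 unchanged, node5 unchanged) — cache 7 kept, no run.
  node7: re-runs because input4 -2->0; new result 7 (unchanged).
  node10: re-examined; everything it read last time is the same (input2 unchanged, node7 unchanged) — cache 7 kept, no run.
  node13: re-examined; everything it read last time is the same (node10 unchanged, input1 unchanged) — cache 7 kept, no run.
  node15: re-examined; everything it read last time is the same (node13 unchanged, node6 unchanged) — cache 7 kept, no run.
  node17: re-examined; everything it read last time is the same (node7 unchanged, node15 unchanged) — cache 7 kept, no run.
  node19: re-examined; everything it read last time is the same (node17 unchanged) — cache 7 kept, no run.
  node21: re-examined; everything it read last time is the same (node1 unchanged, node19 unchanged) — cache 7 kept, no run.
  node23: re-examined; everything it read last time is the same (node15 unchanged, node21 unchanged) — cache 7 kept, no run.
  node24: re-examined; everything it read last time is the same (node23 unchanged) — cache 7 kept, no run.
  node25: re-examined; everything it read last time is the same (node24 unchanged, node10 unchanged) — cache 7 kept, no run.
  node26: re-examined; everything it read last time is the same (node25 unchanged, node10 unchanged) — cache 7 kept, no run.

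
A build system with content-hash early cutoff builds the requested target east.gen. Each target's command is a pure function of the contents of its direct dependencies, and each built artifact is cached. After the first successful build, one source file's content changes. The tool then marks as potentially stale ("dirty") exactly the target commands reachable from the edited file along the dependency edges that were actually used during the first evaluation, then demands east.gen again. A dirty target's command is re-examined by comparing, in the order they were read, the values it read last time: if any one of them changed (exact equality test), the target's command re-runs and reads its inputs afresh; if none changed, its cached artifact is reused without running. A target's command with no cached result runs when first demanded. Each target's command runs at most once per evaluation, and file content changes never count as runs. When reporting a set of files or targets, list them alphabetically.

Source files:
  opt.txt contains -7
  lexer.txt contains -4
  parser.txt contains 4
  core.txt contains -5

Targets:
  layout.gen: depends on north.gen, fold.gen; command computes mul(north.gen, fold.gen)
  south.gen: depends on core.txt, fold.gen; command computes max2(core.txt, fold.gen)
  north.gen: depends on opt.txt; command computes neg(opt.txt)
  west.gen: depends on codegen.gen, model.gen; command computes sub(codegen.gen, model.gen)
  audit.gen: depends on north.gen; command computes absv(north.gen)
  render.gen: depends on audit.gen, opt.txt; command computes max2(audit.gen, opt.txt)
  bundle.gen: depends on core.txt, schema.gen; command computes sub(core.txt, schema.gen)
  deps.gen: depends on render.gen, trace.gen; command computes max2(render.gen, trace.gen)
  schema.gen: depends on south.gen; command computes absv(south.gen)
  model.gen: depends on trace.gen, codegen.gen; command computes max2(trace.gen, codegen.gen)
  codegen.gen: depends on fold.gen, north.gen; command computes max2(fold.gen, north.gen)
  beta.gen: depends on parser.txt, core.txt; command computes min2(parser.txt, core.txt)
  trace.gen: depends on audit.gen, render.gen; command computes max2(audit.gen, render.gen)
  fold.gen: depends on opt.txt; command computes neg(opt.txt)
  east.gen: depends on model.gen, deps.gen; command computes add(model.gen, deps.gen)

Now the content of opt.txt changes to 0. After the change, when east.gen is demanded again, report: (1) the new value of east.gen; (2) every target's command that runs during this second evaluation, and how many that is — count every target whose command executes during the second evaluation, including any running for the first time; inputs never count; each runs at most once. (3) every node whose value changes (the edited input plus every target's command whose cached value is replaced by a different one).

New value of east.gen: 0.
Target commands that run: audit.gen, codegen.gen, deps.gen, east.gen, fold.gen, model.gen, north.gen, render.gen, trace.gen — 9 in total.
Values that change: audit.gen, codegen.gen, deps.gen, east.gen, fold.gen, model.gen, north.gen, opt.txt, render.gen, trace.gen.

First evaluation (everything demanded from the output):
  fold.gen = neg(-7) = 7
  north.gen = neg(-7) = 7
  audit.gen = absv(7) = 7
  codegen.gen = max2(7, 7) = 7
  render.gen = max2(7, -7) = 7
  trace.gen = max2(7, 7) = 7
  deps.gen = max2(7, 7) = 7
  model.gen = max2(7, 7) = 7
  east.gen = add(7, 7) = 14

Propagation after the edit:
  fold.gen: runs — opt.txt -7->0; result 0.
  north.gen: runs — opt.txt -7->0; result 0.
  audit.gen: runs — north.gen 7->0; result 0.
  codegen.gen: runs — fold.gen 7->0; north.gen 7->0; result 0.
  render.gen: runs — audit.gen 7->0; opt.txt -7->0; result 0.
  trace.gen: runs — audit.gen 7->0; render.gen 7->0; result 0.
  deps.gen: runs — render.gen 7->0; trace.gen 7->0; result 0.
  model.gen: runs — trace.gen 7->0; codegen.gen 7->0; result 0.
  east.gen: runs — model.gen 7->0; deps.gen 7->0; result 0.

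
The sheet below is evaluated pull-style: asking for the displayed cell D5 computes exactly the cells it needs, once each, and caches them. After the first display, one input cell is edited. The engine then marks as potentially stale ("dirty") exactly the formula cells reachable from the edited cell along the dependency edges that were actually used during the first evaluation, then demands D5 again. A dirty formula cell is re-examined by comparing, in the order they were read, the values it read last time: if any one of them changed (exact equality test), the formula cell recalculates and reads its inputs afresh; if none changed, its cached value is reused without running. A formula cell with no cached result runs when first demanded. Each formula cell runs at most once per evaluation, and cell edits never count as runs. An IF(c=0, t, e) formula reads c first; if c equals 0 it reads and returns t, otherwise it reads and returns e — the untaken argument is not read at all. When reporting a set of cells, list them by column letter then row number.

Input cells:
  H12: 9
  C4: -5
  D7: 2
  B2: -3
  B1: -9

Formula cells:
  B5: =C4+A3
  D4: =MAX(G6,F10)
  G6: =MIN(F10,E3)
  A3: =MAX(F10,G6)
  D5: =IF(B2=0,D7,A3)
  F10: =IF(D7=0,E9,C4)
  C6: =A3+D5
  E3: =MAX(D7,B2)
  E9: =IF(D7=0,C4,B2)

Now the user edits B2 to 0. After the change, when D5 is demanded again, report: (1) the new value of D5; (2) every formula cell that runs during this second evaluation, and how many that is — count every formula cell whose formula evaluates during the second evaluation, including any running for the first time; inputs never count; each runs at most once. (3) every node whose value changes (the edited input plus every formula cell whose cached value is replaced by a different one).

First demand of the output computes:
  E3 = MAX(2, -3) = 2
  F10 = IF(D7=0: D7=2 -> else branch C4) = -5
  G6 = MIN(-5, 2) = -5
  A3 = MAX(-5, -5) = -5
  D5 = IF(B2=0: B2=-3 -> else branch A3) = -5

After the edit, cleaning proceeds:
  E3: stays stale; no demand reaches it after the flip.
  G6: stays stale; no demand reaches it after the flip.
  A3: stays stale; no demand reaches it after the flip.
  D5: a read changed (B2 -3->0) — executes, giving 2.

Note the branch switch — demand abandons A3, E3, G6, which are never re-examined.

Demanding D5 again yields 2.
1 formula cells run: D5.
The nodes whose values change: B2, D5.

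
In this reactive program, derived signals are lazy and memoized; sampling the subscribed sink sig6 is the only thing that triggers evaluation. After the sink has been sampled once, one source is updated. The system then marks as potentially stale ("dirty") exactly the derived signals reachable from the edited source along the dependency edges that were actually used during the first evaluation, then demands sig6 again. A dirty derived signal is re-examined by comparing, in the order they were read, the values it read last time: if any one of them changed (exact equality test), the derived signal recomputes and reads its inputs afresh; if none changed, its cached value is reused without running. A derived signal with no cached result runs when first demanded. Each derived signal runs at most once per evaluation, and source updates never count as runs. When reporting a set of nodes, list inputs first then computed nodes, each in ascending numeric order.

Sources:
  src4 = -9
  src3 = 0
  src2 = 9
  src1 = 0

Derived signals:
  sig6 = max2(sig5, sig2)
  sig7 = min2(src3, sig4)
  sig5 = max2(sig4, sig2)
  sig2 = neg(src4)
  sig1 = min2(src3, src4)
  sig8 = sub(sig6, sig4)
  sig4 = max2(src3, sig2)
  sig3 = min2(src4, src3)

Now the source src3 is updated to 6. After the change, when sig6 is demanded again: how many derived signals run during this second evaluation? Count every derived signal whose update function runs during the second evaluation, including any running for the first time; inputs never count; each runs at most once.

First demand of the output computes:
  sig2 = neg(-9) = 9
  sig4 = max2(0, 9) = 9
  sig5 = max2(9, 9) = 9
  sig6 = max2(9, 9) = 9

After the edit, cleaning proceeds:
  sig4: a read changed (src3 0->6) — executes, giving 9 — identical to its old value.
  sig5: dirty, but its reads are unchanged (sig4 unchanged, sig2 unchanged); cached 9 stands.
  sig6: dirty, but its reads are unchanged (sig5 unchanged, sig2 unchanged); cached 9 stands.

Note the absorption at sig4: it re-runs yet its value is the same, leaving the output's value untouched.

1 derived signals run: sig4.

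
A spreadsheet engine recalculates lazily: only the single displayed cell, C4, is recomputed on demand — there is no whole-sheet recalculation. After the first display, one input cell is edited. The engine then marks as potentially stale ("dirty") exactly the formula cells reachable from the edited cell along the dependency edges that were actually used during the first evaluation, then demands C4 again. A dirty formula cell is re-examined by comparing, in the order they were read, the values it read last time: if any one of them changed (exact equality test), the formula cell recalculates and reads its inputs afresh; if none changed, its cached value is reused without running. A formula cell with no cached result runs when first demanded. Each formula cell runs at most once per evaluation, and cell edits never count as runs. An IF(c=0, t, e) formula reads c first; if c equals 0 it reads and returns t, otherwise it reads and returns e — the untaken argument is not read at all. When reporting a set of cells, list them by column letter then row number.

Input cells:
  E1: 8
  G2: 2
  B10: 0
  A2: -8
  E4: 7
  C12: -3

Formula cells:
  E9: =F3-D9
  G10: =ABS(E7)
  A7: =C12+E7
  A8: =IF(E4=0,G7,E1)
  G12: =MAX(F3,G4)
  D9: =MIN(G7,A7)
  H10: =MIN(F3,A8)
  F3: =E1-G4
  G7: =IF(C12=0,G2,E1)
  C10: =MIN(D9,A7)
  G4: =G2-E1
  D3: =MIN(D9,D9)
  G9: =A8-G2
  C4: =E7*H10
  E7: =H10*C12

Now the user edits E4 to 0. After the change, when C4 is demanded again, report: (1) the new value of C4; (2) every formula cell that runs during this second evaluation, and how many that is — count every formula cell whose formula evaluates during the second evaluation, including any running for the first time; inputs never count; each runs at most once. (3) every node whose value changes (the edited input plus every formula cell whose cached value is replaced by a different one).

New value of C4: -192.
Formula cells that run: A8, G7 — 2 in total.
Values that change: E4.
Key observation: a condition flipped, so demand reaches new nodes — G7 runs for the first time.

First evaluation (everything demanded from the output):
  A8 = IF(E4=0: E4=7 -> else branch E1) = 8
  G4 = 2 - 8 = -6
  F3 = 8 - -6 = 14
  H10 = MIN(14, 8) = 8
  E7 = 8 * -3 = -24
  C4 = -24 * 8 = -192

Propagation after the edit:
  G7: demanded for the first time — runs, produces 8.
  A8: runs — E4 7->0; result 8 (same value as before).
  H10: checked — values it read are unchanged (F3 unchanged, A8 unchanged); reused cached 8 without running.
  E7: checked — values it read are unchanged (H10 unchanged, C12 unchanged); reused cached -24 without running.
  C4: checked — values it read are unchanged (E7 unchanged, H10 unchanged); reused cached -192 without running.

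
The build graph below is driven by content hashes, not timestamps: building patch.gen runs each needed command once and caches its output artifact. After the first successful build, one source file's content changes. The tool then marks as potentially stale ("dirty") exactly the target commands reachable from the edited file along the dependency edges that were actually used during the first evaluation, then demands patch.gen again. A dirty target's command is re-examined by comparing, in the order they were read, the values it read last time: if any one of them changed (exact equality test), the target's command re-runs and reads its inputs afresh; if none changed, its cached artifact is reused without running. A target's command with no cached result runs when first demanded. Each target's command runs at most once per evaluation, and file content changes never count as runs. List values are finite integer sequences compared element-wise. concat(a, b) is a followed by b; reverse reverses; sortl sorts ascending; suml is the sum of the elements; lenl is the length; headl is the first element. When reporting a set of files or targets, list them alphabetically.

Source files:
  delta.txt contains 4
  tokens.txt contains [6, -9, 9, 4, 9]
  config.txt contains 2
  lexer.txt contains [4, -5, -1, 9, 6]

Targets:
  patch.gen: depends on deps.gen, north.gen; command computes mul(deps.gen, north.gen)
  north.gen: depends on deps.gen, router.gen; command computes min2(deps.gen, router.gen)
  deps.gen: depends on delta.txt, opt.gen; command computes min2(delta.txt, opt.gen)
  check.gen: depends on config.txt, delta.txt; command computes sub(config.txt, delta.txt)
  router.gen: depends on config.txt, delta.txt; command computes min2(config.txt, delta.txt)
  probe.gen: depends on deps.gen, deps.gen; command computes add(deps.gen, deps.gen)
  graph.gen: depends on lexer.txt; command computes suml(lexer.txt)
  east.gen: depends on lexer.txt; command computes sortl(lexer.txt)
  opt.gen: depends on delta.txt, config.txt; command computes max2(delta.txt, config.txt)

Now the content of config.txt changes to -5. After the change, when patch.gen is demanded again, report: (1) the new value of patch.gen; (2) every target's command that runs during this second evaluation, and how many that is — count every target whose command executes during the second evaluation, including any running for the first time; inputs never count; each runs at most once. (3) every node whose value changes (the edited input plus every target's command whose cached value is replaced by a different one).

Initial pass — values computed on the first demand:
  opt.gen = max2(4, 2) = 4
  deps.gen = min2(4, 4) = 4
  router.gen = min2(2, 4) = 2
  north.gen = min2(4, 2) = 2
  patch.gen = mul(4, 2) = 8

Second demand — change propagation:
  opt.gen: re-runs because config.txt 2->-5; new result 4 (unchanged).
  deps.gen: re-examined; everything it read last time is the same (delta.txt unchanged, opt.gen unchanged) — cache 4 kept, no run.
  router.gen: re-runs because config.txt 2->-5; new result -5.
  north.gen: re-runs because router.gen 2->-5; new result -5.
  patch.gen: re-runs because north.gen 2->-5; new result -20.

The important point: at deps.gen every value read last time is unchanged, so the dirty flag clears without a run.

patch.gen now evaluates to -20.
Run set: north.gen, opt.gen, patch.gen, router.gen (4 run).
Changed values: config.txt, north.gen, patch.gen, router.gen.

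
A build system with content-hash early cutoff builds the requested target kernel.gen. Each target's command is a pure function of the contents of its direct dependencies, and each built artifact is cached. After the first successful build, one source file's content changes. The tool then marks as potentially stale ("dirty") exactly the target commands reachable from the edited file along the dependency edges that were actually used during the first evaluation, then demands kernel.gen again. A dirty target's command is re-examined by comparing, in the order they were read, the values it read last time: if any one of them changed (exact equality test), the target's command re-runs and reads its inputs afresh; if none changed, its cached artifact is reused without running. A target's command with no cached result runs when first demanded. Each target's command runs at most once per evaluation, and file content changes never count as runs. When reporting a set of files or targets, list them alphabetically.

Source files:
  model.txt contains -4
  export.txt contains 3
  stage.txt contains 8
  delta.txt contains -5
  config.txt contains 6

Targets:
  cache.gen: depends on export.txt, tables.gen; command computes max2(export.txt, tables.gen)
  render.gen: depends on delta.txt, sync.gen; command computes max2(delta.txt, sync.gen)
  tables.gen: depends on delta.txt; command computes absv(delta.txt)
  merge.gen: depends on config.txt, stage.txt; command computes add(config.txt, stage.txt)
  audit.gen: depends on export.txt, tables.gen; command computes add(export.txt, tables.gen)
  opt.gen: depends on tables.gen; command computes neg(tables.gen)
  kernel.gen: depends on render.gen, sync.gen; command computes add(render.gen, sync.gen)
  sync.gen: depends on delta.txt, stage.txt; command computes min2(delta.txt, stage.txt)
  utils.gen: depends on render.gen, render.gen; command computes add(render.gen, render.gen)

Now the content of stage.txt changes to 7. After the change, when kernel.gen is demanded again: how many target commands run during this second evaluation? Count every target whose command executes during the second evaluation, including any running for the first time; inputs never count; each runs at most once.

Target commands that run: sync.gen — 1 in total.
Key observation: the change is absorbed at sync.gen — it re-runs but produces the same value, and the output's value is unchanged.

First evaluation (everything demanded from the output):
  sync.gen = min2(-5, 8) = -5
  render.gen = max2(-5, -5) = -5
  kernel.gen = add(-5, -5) = -10

Propagation after the edit:
  sync.gen: runs — stage.txt 8->7; result -5 (same value as before).
  render.gen: checked — values it read are unchanged (delta.txt unchanged, sync.gen unchanged); reused cached -5 without running.
  kernel.gen: checked — values it read are unchanged (render.gen unchanged, sync.gen unchanged); reused cached -10 without running.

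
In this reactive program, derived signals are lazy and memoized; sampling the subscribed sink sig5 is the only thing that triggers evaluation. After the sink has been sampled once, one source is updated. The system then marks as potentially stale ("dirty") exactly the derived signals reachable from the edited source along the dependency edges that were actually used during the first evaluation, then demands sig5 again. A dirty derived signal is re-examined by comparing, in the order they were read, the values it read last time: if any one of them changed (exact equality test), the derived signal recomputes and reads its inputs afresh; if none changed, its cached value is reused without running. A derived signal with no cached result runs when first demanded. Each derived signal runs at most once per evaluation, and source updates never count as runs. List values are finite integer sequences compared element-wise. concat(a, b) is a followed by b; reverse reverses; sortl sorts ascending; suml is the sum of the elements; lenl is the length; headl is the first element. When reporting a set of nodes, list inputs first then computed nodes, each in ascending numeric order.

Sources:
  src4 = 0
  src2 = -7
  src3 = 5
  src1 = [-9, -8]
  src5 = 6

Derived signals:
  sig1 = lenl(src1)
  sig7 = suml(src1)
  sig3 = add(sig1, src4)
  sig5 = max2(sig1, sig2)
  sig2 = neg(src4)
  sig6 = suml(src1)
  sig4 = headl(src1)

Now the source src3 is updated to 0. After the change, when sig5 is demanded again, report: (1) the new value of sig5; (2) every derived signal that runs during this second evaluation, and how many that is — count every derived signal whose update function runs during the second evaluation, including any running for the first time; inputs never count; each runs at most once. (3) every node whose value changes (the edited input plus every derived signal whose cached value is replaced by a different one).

First demand of the output computes:
  sig1 = lenl([-9, -8]) = 2
  sig2 = neg(0) = 0
  sig5 = max2(2, 0) = 2

After the edit, cleaning proceeds:
  no node depends on src3 at all; the second demand re-runs nothing.

Note the shortcut — nothing in the graph depends on src3 at all, so no recomputation happens.

Demanding sig5 again yields 2.
0 derived signals run: none.
The nodes whose values change: src3.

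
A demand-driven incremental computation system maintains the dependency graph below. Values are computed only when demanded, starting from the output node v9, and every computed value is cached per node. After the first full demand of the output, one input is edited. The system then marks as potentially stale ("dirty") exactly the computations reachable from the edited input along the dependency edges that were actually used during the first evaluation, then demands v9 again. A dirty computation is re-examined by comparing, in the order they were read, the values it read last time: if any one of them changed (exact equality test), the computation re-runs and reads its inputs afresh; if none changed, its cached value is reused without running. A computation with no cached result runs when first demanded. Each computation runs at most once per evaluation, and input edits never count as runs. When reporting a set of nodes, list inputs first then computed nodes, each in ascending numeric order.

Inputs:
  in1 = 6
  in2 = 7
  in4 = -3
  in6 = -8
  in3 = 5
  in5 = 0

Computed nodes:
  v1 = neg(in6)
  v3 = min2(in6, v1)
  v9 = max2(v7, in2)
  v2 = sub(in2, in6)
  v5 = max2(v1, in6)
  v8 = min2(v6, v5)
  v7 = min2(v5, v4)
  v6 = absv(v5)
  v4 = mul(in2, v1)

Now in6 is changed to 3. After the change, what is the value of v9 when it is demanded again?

New value of v9: 7.

First evaluation (everything demanded from the output):
  v1 = neg(-8) = 8
  v4 = mul(7, 8) = 56
  v5 = max2(8, -8) = 8
  v7 = min2(8, 56) = 8
  v9 = max2(8, 7) = 8

Propagation after the edit:
  v1: runs — in6 -8->3; result -3.
  v4: runs — v1 8->-3; result -21.
  v5: runs — v1 8->-3; in6 -8->3; result 3.
  v7: runs — v5 8->3; v4 56->-21; result -21.
  v9: runs — v7 8->-21; result 7.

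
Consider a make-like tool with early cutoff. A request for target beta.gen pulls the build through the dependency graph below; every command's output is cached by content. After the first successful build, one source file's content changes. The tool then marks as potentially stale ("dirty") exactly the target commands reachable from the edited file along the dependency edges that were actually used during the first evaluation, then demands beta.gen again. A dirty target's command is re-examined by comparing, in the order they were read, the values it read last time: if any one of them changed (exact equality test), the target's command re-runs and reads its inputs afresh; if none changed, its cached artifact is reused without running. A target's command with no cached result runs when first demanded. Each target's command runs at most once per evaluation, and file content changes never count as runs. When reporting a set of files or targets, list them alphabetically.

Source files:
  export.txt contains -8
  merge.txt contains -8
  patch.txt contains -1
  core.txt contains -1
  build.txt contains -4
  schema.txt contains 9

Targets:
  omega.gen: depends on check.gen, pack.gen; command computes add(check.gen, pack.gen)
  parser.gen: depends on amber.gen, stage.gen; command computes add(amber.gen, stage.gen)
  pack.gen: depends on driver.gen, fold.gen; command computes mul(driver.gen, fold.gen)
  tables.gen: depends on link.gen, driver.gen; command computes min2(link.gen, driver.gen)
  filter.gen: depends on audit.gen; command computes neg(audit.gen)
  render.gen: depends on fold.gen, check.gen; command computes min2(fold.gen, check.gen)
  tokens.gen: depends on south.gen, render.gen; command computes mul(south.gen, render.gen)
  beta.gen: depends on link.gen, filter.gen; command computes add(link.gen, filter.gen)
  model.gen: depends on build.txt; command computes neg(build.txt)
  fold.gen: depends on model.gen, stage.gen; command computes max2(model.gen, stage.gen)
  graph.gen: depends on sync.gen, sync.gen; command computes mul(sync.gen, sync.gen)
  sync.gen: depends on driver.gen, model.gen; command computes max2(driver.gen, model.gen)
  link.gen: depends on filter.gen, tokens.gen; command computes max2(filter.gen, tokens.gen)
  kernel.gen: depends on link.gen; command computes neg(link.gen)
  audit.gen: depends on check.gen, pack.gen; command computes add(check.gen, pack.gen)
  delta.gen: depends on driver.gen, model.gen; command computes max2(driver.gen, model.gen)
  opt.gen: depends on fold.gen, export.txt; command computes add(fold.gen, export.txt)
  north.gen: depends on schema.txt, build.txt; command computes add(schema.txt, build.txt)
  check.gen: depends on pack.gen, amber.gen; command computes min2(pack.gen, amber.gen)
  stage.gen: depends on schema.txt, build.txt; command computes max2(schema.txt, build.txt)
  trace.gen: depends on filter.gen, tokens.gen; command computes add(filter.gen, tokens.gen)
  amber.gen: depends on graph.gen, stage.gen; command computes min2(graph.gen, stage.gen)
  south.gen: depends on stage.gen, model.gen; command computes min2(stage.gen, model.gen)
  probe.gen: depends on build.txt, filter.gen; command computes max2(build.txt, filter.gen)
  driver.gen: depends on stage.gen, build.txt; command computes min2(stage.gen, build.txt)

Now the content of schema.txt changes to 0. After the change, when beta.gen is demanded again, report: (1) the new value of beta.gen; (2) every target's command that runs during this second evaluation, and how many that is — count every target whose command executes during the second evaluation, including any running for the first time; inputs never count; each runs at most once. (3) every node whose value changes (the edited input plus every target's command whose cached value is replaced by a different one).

Demanding beta.gen again yields 64.
13 target commands run: amber.gen, audit.gen, beta.gen, check.gen, driver.gen, filter.gen, fold.gen, link.gen, pack.gen, render.gen, south.gen, stage.gen, tokens.gen.
The nodes whose values change: amber.gen, audit.gen, beta.gen, check.gen, filter.gen, fold.gen, link.gen, pack.gen, render.gen, schema.txt, south.gen, stage.gen, tokens.gen.
Note where the cutoff bites: sync.gen is checked, finds nothing changed, and keeps its cache.

First demand of the output computes:
  model.gen = neg(-4) = 4
  stage.gen = max2(9, -4) = 9
  driver.gen = min2(9, -4) = -4
  fold.gen = max2(4, 9) = 9
  pack.gen = mul(-4, 9) = -36
  south.gen = min2(9, 4) = 4
  sync.gen = max2(-4, 4) = 4
  graph.gen = mul(4, 4) = 16
  amber.gen = min2(16, 9) = 9
  check.gen = min2(-36, 9) = -36
  audit.gen = add(-36, -36) = -72
  filter.gen = neg(-72) = 72
  render.gen = min2(9, -36) = -36
  tokens.gen = mul(4, -36) = -144
  link.gen = max2(72, -144) = 72
  beta.gen = add(72, 72) = 144

After the edit, cleaning proceeds:
  stage.gen: a read changed (schema.txt 9->0) — executes, giving 0.
  driver.gen: a read changed (stage.gen 9->0) — executes, giving -4 — identical to its old value.
  fold.gen: a read changed (stage.gen 9->0) — executes, giving 4.
  pack.gen: a read changed (fold.gen 9->4) — executes, giving -16.
  south.gen: a read changed (stage.gen 9->0) — executes, giving 0.
  sync.gen: dirty, but its reads are unchanged (driver.gen unchanged, model.gen unchanged); cached 4 stands.
  graph.gen: dirty, but its reads are unchanged (sync.gen unchanged, sync.gen unchanged); cached 16 stands.
  amber.gen: a read changed (stage.gen 9->0) — executes, giving 0.
  check.gen: a read changed (pack.gen -36->-16; amber.gen 9->0) — executes, giving -16.
  audit.gen: a read changed (check.gen -36->-16; pack.gen -36->-16) — executes, giving -32.
  filter.gen: a read changed (audit.gen -72->-32) — executes, giving 32.
  render.gen: a read changed (fold.gen 9->4; check.gen -36->-16) — executes, giving -16.
  tokens.gen: a read changed (south.gen 4->0; render.gen -36->-16) — executes, giving 0.
  link.gen: a read changed (filter.gen 72->32; tokens.gen -144->0) — executes, giving 32.
  beta.gen: a read changed (link.gen 72->32; filter.gen 72->32) — executes, giving 64.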